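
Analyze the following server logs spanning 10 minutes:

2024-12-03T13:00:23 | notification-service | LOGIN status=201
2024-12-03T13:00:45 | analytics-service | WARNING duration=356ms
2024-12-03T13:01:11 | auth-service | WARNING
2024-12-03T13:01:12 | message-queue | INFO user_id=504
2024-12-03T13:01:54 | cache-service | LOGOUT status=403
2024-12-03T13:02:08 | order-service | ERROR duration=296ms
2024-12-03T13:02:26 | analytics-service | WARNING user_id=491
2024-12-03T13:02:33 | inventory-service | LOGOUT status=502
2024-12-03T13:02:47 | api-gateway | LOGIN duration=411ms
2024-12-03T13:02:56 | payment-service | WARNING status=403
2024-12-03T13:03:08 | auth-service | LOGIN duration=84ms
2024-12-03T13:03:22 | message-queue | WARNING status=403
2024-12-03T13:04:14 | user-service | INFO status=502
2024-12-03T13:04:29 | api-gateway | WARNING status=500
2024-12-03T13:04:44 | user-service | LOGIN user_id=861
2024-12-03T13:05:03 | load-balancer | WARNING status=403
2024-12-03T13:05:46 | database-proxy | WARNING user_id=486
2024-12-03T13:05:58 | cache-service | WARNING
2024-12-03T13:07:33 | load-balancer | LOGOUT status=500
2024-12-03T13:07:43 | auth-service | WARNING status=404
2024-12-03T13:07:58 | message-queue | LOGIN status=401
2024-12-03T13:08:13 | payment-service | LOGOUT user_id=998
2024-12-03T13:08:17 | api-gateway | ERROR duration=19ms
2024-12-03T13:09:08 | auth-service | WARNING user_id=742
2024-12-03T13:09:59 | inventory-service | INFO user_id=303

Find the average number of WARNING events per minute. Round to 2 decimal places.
1.1

To calculate the rate:

1. Count total WARNING events: 11
2. Total time period: 10 minutes
3. Rate = 11 / 10 = 1.1 events per minute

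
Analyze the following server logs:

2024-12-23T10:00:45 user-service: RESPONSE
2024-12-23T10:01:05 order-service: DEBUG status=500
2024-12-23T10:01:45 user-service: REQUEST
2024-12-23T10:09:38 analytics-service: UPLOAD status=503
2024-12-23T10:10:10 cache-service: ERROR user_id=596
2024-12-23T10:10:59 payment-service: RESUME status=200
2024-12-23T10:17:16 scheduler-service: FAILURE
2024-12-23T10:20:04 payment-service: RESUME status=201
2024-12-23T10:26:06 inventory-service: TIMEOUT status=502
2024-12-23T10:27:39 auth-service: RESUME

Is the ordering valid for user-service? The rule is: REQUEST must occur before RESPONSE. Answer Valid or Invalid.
Invalid

To validate ordering:

1. Required order: REQUEST → RESPONSE
2. Rule: REQUEST must occur before RESPONSE
3. Check actual order of events for user-service
4. Result: Invalid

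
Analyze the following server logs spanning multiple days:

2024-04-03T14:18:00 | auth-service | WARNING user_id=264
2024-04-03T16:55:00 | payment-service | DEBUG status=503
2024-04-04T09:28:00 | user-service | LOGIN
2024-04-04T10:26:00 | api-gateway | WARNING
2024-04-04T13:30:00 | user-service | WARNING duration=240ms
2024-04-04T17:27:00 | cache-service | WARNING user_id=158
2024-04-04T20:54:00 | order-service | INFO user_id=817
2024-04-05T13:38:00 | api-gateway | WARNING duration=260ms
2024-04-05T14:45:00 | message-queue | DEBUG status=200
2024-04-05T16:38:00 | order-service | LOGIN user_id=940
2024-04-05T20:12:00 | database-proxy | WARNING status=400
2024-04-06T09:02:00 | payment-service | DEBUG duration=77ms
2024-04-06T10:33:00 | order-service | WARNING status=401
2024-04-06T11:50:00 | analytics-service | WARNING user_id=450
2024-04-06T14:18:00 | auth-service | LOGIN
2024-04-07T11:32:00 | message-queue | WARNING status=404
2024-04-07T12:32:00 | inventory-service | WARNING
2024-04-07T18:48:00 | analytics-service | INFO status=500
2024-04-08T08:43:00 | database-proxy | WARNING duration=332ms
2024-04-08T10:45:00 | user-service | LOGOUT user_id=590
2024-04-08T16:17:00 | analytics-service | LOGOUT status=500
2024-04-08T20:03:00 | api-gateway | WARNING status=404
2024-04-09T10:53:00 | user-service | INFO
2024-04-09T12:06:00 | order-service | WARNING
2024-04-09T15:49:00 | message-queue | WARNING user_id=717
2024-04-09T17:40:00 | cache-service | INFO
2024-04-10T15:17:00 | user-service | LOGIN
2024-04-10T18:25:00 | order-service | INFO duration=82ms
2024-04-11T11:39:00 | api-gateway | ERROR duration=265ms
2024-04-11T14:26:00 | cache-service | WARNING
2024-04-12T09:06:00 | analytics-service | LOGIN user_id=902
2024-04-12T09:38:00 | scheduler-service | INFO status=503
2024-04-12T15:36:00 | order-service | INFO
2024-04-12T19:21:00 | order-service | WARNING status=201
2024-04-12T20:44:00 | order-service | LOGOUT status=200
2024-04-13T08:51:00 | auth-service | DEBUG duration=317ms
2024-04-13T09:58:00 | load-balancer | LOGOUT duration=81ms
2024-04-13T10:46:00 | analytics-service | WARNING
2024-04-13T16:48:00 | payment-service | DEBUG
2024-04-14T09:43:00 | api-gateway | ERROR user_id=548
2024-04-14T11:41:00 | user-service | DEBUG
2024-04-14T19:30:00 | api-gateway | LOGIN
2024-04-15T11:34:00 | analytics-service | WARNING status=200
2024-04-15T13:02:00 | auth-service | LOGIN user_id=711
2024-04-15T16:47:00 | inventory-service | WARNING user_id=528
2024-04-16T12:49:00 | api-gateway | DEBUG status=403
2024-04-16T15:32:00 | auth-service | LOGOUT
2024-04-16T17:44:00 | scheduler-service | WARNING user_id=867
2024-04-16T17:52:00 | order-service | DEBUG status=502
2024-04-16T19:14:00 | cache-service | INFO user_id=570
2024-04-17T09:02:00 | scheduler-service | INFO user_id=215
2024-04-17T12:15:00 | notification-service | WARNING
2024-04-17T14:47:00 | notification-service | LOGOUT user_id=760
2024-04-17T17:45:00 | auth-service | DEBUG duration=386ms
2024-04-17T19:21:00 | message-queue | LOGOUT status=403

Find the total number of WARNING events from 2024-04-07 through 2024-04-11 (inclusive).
7

To filter by date range:

1. Date range: 2024-04-07 through 2024-04-11, both dates inclusive
2. Filter for WARNING events whose date falls in this range
3. Count matching events: 7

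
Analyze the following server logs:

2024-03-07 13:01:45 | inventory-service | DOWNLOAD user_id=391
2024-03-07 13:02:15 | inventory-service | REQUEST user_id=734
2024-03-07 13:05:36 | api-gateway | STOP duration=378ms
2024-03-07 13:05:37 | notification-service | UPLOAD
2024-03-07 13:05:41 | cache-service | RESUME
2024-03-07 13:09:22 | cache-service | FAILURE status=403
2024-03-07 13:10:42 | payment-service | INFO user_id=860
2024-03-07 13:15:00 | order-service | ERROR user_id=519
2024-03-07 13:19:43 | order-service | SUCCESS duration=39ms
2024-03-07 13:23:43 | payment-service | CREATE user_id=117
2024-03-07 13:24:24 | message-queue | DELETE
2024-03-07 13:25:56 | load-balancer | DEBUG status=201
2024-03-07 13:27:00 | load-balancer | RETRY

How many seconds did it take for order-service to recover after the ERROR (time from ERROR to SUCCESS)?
283

To calculate recovery time:

1. Find ERROR event for order-service: 2024-03-07 13:15:00
2. Find next SUCCESS event for order-service: 2024-03-07 13:19:43
3. Recovery time: 2024-03-07 13:19:43 - 2024-03-07 13:15:00 = 283 seconds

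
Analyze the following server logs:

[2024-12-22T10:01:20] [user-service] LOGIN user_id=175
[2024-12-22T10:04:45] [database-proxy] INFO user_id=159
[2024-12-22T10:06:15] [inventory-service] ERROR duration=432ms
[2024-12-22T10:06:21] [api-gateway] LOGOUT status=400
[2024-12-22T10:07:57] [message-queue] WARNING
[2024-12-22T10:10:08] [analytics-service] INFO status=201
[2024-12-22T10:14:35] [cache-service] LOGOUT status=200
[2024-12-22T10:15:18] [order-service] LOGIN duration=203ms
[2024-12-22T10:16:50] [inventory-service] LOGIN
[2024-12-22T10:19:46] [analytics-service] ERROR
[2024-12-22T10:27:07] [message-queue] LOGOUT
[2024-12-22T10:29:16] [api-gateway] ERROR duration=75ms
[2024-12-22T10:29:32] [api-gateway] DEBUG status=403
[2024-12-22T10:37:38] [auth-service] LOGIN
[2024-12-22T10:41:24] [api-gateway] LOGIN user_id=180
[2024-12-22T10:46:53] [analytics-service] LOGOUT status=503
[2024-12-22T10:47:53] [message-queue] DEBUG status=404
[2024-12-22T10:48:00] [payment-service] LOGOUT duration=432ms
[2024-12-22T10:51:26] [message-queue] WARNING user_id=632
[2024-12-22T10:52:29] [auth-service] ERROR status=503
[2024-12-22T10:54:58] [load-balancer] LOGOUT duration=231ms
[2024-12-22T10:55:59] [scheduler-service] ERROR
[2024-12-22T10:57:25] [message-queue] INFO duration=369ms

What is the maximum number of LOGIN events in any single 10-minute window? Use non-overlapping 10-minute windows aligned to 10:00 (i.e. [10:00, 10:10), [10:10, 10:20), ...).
2

To find the burst window:

1. Divide the log period into non-overlapping 10-minute windows starting at 10:00
2. Count LOGIN events in each window
3. Find the window with maximum count
4. Maximum events in a window: 2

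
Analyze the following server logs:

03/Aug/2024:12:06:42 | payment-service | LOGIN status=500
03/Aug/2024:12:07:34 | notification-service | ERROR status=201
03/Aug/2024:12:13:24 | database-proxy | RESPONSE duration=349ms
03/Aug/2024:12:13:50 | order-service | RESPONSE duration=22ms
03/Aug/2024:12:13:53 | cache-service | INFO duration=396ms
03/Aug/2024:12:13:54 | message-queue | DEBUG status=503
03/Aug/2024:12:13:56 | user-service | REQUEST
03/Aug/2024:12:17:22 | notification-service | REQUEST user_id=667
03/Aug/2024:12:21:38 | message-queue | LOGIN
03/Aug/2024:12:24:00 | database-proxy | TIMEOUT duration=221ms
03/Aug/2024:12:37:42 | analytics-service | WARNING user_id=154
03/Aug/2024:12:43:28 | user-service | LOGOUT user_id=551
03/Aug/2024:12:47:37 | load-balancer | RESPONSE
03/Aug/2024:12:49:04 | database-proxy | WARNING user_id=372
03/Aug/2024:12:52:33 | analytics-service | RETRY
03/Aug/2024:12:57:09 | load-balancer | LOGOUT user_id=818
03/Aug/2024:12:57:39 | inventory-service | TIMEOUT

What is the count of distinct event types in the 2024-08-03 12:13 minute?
4

To count unique event types:

1. Filter events in the minute starting at 2024-08-03 12:13
2. Extract event types from matching entries
3. Count unique types: 4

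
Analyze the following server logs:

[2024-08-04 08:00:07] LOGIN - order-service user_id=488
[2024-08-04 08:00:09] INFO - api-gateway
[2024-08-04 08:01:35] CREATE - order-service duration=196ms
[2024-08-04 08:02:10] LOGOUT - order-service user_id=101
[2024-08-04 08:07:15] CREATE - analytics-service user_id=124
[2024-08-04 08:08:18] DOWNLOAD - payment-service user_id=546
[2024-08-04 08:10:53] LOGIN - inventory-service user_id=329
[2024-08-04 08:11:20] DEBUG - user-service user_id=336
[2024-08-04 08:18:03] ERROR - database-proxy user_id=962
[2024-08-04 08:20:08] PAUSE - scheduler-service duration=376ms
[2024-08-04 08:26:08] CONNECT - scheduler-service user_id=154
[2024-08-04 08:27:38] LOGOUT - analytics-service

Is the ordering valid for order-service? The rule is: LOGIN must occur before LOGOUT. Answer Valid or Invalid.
Valid

To validate ordering:

1. Required order: LOGIN → LOGOUT
2. Rule: LOGIN must occur before LOGOUT
3. Check actual order of events for order-service
4. Result: Valid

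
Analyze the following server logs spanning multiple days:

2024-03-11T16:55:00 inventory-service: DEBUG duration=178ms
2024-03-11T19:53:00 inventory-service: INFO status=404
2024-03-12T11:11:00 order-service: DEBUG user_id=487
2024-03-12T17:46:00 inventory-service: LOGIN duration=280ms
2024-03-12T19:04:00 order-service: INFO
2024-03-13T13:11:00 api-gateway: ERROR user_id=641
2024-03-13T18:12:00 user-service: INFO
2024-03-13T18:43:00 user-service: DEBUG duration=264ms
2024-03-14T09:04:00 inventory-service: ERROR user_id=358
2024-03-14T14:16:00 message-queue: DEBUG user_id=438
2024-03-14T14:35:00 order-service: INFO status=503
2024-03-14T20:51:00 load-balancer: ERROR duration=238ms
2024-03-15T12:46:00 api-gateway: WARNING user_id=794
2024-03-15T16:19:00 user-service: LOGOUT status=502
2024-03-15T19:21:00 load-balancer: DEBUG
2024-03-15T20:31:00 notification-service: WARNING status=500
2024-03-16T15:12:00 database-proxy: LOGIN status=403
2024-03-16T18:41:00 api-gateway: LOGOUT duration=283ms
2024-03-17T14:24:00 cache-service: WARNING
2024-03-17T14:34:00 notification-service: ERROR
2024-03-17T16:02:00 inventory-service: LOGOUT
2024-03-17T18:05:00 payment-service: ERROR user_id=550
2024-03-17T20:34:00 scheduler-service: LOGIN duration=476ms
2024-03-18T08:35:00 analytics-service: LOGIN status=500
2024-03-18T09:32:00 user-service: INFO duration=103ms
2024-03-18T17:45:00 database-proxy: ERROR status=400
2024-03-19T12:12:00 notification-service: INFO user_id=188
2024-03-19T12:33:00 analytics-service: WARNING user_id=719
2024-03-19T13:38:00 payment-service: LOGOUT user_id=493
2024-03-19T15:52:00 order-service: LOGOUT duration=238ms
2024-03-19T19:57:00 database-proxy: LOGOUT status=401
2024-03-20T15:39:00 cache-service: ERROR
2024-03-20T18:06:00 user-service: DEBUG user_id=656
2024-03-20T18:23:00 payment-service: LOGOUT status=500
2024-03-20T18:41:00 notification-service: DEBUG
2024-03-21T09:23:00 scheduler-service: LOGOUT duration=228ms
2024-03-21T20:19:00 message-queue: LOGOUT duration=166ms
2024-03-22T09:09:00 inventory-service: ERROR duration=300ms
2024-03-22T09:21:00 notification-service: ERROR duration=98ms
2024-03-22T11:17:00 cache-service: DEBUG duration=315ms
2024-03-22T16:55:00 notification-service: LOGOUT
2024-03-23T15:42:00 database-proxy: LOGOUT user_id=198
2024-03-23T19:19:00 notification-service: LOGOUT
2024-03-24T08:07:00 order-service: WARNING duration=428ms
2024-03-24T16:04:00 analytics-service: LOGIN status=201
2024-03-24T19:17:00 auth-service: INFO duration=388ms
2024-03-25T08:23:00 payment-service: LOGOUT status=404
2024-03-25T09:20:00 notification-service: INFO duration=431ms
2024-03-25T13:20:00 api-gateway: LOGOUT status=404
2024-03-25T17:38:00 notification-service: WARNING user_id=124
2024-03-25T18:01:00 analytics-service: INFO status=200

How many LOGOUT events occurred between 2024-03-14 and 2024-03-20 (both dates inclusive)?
7

To filter by date range:

1. Date range: 2024-03-14 through 2024-03-20, both dates inclusive
2. Filter for LOGOUT events whose date falls in this range
3. Count matching events: 7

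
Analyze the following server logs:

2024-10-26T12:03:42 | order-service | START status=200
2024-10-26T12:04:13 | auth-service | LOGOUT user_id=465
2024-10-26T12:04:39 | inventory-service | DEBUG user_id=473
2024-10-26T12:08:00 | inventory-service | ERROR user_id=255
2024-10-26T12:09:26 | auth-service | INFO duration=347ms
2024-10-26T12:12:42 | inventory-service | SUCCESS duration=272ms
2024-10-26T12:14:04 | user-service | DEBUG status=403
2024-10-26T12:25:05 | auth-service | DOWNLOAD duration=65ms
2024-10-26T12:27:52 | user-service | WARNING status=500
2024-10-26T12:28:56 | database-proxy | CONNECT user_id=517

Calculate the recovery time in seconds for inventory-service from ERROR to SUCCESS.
282

To calculate recovery time:

1. Find ERROR event for inventory-service: 2024-10-26T12:08:00
2. Find next SUCCESS event for inventory-service: 2024-10-26T12:12:42
3. Recovery time: 2024-10-26T12:12:42 - 2024-10-26T12:08:00 = 282 seconds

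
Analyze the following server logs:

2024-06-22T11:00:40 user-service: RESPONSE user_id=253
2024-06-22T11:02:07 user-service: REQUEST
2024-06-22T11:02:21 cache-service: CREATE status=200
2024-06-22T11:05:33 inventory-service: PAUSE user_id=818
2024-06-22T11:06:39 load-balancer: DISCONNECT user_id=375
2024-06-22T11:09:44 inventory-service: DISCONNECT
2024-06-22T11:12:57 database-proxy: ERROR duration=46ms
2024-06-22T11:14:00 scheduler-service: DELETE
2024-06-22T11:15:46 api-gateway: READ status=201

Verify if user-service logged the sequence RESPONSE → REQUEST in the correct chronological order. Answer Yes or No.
Yes

To verify sequence order:

1. Find all events in sequence RESPONSE → REQUEST for user-service
2. Extract their timestamps
3. Check if timestamps are in ascending order
4. Result: Yes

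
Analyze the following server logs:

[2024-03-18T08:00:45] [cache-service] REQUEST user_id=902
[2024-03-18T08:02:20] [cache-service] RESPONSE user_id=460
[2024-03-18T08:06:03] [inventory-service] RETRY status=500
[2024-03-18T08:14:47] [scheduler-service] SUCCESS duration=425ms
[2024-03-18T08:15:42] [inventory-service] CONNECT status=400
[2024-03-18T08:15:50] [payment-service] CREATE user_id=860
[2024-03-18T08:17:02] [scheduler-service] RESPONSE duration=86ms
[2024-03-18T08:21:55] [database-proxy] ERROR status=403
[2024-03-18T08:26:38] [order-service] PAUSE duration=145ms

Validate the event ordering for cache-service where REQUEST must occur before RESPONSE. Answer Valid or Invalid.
Valid

To validate ordering:

1. Required order: REQUEST → RESPONSE
2. Rule: REQUEST must occur before RESPONSE
3. Check actual order of events for cache-service
4. Result: Valid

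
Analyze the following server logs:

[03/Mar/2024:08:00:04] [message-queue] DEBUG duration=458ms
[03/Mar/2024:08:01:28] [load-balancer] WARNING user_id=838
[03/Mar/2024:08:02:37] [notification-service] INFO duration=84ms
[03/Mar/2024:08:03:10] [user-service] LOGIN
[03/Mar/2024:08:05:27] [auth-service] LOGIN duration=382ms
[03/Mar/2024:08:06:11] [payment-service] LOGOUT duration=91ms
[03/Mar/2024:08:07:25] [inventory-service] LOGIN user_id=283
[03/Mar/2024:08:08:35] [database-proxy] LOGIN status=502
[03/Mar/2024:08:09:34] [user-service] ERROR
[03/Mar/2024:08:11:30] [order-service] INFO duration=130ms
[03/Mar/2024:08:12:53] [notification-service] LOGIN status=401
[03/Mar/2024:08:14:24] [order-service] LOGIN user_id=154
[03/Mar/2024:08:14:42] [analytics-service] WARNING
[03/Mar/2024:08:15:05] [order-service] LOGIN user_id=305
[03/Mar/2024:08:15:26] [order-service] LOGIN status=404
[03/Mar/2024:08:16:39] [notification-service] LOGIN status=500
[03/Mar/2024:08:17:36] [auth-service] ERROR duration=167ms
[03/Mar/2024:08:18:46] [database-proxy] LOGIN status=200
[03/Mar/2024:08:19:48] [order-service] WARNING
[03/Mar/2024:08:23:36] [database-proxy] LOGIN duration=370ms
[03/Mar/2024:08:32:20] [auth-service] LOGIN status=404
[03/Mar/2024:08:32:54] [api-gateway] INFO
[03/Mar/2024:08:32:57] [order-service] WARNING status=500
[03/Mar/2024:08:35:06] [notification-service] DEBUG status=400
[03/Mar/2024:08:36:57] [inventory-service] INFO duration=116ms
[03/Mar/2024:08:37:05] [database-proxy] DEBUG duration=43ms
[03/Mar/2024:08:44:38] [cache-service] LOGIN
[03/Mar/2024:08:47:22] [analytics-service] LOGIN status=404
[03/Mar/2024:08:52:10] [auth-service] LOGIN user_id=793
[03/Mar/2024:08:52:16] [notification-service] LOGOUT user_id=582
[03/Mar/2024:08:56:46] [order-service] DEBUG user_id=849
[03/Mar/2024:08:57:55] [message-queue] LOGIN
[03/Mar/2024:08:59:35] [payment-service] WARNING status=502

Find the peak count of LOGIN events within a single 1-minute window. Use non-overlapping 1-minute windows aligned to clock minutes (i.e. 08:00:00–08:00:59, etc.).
2

To find the burst window:

1. Divide the log period into non-overlapping 1-minute windows starting at 08:00
2. Count LOGIN events in each window
3. Find the window with maximum count
4. Maximum events in a window: 2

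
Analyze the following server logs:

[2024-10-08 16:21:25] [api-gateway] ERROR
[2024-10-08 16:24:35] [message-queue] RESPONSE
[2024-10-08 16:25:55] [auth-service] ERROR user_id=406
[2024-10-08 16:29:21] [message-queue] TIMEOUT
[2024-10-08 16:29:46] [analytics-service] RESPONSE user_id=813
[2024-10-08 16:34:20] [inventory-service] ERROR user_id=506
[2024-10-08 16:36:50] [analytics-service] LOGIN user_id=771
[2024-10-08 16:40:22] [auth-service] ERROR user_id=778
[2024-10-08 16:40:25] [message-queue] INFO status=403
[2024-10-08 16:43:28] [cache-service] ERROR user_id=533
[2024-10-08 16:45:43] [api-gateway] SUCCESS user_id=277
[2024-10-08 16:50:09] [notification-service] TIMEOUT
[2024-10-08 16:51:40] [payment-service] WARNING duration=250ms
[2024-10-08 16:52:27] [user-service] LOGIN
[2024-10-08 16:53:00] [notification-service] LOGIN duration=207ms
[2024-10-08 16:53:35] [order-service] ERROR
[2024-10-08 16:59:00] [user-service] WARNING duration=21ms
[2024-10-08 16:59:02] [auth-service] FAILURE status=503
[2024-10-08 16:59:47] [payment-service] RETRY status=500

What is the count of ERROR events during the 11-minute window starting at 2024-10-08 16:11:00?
1

To count events in the time window:

1. Window boundaries: 2024-10-08 16:11:00 to 2024-10-08 16:22:00
2. Filter for ERROR events within this window
3. Count matching events: 1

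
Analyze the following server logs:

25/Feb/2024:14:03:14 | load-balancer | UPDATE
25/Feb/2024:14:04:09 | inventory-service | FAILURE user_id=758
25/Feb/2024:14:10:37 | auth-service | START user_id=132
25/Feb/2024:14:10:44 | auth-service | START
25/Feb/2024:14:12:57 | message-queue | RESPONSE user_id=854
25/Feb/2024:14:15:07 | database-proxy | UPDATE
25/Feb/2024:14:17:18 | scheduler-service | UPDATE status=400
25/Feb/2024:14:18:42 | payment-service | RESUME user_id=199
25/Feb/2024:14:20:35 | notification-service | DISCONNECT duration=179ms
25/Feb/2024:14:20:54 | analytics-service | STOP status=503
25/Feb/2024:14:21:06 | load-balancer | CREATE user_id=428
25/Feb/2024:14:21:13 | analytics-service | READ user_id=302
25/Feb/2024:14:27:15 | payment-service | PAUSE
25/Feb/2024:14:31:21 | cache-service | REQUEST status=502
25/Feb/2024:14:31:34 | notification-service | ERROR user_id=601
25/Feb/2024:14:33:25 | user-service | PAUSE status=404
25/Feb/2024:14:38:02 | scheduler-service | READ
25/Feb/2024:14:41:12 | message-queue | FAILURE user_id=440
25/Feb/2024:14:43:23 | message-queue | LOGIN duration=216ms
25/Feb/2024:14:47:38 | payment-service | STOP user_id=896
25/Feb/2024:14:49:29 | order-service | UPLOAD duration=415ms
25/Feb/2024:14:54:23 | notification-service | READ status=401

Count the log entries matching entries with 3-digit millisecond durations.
3

To find matching entries:

1. Pattern to match: entries with 3-digit millisecond durations
2. Scan each log entry for the pattern
3. Count matches: 3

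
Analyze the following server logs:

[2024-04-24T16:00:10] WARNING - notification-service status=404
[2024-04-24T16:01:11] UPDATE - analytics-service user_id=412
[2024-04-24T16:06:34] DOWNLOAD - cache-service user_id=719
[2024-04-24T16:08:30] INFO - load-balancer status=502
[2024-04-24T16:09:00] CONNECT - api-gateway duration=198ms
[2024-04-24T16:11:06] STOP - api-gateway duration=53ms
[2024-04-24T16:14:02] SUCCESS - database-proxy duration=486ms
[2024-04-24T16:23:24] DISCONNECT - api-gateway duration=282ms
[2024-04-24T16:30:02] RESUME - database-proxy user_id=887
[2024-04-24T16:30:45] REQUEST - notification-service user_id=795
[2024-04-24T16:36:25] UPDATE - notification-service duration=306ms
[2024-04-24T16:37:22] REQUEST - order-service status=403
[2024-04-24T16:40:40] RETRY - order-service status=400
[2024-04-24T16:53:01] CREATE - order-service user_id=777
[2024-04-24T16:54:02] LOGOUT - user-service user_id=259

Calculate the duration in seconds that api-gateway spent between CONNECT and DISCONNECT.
864

To calculate state duration:

1. Find CONNECT event for api-gateway: 2024-04-24T16:09:00
2. Find DISCONNECT event for api-gateway: 2024-04-24T16:23:24
3. Calculate duration: 2024-04-24T16:23:24 - 2024-04-24T16:09:00 = 864 seconds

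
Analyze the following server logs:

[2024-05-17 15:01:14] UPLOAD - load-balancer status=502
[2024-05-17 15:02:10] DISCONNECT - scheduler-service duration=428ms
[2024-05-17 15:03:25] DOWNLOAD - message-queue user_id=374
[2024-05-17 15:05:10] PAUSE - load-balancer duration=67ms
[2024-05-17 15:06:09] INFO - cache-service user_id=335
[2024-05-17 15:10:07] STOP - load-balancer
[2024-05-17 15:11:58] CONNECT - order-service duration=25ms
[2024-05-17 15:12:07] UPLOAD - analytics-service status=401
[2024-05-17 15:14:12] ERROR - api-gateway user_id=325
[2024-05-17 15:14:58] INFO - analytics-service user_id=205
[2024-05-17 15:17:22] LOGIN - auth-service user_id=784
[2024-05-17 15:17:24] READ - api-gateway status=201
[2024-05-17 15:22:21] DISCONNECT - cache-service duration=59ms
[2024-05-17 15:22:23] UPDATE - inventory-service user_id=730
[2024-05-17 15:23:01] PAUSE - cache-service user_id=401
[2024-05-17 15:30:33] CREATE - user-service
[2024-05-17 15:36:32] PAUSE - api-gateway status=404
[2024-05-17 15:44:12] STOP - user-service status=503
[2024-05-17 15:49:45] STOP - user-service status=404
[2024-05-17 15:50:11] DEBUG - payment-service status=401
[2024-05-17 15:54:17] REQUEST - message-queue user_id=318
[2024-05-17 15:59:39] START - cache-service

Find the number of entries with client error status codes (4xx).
4

To find matching entries:

1. Pattern to match: client error status codes (4xx)
2. Scan each log entry for the pattern
3. Count matches: 4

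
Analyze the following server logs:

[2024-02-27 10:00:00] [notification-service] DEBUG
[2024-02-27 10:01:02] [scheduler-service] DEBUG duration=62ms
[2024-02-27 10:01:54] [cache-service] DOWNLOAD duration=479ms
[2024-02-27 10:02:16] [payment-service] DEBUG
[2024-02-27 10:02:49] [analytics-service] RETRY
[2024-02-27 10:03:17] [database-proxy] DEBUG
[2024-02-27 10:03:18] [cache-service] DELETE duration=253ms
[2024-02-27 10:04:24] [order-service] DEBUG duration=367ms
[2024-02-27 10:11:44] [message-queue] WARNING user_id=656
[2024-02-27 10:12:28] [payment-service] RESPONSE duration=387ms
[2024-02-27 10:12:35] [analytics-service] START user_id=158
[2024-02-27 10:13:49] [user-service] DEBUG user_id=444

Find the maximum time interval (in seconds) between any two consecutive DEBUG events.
565

To find the longest gap:

1. Extract all DEBUG events in chronological order
2. Calculate time differences between consecutive events
3. Find the maximum difference
4. Longest gap: 565 seconds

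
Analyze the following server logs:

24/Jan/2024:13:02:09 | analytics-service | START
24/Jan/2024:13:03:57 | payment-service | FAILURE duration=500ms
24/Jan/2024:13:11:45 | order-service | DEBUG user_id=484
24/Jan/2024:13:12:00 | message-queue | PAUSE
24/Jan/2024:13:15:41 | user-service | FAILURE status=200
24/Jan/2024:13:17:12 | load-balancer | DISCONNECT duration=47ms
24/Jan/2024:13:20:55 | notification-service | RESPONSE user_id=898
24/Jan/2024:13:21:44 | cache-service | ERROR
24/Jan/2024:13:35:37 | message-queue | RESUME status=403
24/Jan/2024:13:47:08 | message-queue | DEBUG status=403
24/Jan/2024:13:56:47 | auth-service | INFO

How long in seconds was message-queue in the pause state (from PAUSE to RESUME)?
1417

To calculate state duration:

1. Find PAUSE event for message-queue: 24/Jan/2024:13:12:00
2. Find RESUME event for message-queue: 24/Jan/2024:13:35:37
3. Calculate duration: 24/Jan/2024:13:35:37 - 24/Jan/2024:13:12:00 = 1417 seconds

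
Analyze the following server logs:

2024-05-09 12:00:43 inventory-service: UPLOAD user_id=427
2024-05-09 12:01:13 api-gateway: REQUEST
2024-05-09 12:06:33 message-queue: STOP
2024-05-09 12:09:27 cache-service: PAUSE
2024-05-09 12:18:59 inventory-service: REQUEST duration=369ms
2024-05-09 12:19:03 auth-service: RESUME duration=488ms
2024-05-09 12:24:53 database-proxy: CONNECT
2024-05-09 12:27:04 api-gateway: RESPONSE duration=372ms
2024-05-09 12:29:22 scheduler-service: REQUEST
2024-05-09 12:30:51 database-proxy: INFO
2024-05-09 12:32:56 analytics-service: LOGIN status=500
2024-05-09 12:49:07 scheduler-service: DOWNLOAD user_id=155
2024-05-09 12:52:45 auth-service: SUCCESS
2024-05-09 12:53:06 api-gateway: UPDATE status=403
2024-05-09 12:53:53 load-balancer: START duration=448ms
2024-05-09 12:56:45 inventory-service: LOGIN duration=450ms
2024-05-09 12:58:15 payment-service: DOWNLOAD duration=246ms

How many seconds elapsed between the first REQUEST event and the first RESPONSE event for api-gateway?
1551

To find the time between events:

1. Locate the first REQUEST event for api-gateway: 2024-05-09 12:01:13
2. Locate the first RESPONSE event for api-gateway: 2024-05-09 12:27:04
3. Calculate the difference: 2024-05-09 12:27:04 - 2024-05-09 12:01:13 = 1551 seconds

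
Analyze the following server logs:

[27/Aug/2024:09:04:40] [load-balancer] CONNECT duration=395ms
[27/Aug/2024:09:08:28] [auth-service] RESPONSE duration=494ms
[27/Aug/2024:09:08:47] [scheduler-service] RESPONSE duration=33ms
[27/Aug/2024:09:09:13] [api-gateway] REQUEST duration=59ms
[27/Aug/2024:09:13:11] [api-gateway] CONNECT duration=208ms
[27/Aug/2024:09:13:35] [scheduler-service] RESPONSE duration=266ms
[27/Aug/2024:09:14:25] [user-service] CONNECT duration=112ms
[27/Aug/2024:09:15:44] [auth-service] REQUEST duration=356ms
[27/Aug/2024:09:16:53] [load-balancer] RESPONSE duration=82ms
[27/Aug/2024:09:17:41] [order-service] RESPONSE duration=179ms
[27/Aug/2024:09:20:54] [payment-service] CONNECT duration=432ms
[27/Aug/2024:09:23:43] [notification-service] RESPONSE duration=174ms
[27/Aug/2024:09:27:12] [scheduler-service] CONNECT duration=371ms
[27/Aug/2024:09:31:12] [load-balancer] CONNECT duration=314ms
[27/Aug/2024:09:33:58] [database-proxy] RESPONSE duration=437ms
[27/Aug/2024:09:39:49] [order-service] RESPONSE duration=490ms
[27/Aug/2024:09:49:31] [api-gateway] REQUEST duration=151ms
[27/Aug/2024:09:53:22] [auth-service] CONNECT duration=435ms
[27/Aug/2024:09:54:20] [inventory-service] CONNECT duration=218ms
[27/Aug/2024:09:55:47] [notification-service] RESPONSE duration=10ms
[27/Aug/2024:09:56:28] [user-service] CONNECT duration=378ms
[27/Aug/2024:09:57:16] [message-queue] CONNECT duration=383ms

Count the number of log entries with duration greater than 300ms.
11

To count timeouts:

1. Threshold: 300ms
2. Extract duration from each log entry
3. Count entries where duration > 300
4. Timeout count: 11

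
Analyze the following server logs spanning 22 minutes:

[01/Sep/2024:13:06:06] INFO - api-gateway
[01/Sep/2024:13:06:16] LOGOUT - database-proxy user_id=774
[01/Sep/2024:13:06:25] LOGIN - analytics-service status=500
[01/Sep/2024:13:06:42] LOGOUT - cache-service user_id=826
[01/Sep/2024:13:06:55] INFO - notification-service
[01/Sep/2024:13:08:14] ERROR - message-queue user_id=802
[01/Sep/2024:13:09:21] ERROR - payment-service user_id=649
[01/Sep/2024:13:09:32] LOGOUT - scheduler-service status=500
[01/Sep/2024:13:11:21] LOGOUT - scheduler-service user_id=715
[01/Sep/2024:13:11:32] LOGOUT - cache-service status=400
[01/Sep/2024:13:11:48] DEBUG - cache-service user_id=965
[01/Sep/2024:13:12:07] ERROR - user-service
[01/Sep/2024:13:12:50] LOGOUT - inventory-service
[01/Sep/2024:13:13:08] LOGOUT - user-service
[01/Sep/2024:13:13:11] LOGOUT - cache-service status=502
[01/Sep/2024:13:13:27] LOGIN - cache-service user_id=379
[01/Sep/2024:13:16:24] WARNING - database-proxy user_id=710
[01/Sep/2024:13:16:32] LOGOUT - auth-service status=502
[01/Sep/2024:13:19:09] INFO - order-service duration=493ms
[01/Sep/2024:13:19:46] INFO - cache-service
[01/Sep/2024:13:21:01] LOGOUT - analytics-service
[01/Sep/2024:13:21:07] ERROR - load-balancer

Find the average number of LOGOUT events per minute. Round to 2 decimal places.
0.45

To calculate the rate:

1. Count total LOGOUT events: 10
2. Total time period: 22 minutes
3. Rate = 10 / 22 = 0.45 events per minute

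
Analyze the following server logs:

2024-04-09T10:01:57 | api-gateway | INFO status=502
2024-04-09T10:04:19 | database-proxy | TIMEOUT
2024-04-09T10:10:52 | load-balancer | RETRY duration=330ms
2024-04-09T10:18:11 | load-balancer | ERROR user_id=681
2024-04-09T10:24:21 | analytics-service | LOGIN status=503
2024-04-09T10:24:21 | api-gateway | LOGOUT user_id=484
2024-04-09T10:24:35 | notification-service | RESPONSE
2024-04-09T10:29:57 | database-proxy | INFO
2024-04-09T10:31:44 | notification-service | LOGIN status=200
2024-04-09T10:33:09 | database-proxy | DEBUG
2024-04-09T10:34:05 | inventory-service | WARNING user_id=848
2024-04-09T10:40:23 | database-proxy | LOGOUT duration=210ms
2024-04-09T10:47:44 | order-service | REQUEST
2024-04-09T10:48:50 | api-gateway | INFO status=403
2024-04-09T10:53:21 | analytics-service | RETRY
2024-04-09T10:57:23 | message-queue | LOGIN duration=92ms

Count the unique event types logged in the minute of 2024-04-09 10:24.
3

To count unique event types:

1. Filter events in the minute starting at 2024-04-09 10:24
2. Extract event types from matching entries
3. Count unique types: 3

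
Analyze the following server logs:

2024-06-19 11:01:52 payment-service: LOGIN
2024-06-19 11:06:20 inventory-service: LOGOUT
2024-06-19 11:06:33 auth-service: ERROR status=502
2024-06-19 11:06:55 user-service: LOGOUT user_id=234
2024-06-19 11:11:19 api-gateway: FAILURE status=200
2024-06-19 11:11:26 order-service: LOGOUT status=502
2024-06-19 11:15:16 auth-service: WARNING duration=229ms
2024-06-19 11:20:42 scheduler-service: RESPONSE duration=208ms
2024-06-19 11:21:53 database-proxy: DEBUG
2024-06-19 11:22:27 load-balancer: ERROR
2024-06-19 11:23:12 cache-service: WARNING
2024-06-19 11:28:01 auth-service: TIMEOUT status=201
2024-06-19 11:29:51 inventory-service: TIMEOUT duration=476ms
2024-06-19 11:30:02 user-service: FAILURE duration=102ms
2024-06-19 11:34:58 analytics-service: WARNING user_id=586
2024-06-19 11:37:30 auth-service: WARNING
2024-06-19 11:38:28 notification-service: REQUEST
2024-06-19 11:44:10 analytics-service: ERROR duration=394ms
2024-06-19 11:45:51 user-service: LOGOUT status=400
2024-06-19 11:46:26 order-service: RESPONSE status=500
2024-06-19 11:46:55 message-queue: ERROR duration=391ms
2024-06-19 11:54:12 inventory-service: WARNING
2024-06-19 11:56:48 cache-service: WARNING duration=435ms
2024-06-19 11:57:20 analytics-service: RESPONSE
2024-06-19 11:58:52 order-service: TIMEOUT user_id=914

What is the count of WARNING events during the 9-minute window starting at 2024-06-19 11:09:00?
1

To count events in the time window:

1. Window boundaries: 2024-06-19 11:09:00 to 2024-06-19 11:18:00
2. Filter for WARNING events within this window
3. Count matching events: 1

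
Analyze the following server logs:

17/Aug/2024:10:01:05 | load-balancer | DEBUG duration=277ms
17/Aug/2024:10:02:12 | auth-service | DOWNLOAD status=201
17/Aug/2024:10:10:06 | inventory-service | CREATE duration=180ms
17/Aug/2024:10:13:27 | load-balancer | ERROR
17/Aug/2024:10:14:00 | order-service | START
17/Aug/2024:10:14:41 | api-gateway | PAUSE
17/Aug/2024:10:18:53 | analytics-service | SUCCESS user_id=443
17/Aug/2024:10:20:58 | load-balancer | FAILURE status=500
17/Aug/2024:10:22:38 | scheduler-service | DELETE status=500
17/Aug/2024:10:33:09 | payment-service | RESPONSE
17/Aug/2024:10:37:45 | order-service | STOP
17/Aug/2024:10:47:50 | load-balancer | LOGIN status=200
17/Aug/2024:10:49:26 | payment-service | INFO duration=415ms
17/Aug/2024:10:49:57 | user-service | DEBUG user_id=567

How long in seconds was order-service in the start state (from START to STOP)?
1425

To calculate state duration:

1. Find START event for order-service: 17/Aug/2024:10:14:00
2. Find STOP event for order-service: 17/Aug/2024:10:37:45
3. Calculate duration: 17/Aug/2024:10:37:45 - 17/Aug/2024:10:14:00 = 1425 seconds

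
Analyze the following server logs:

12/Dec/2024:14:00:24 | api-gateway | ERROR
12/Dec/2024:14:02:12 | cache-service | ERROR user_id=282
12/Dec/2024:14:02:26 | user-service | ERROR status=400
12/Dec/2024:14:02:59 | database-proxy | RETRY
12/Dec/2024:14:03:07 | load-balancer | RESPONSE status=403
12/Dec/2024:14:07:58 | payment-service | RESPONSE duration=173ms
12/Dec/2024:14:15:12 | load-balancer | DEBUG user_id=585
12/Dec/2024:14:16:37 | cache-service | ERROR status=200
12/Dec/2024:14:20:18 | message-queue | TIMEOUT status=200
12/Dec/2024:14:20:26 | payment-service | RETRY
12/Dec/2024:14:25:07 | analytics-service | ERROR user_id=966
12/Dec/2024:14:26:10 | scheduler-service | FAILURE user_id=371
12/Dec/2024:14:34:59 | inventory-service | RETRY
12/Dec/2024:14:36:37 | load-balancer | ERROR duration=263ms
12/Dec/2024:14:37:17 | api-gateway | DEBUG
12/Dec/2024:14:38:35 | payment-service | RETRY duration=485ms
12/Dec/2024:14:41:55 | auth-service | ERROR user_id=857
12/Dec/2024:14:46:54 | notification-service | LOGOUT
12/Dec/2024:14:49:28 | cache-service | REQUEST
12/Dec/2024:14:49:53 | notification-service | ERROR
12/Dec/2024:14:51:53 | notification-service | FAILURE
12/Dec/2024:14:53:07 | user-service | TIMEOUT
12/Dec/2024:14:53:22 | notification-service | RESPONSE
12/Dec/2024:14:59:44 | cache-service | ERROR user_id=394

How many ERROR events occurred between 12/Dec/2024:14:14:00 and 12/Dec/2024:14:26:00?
2

To count events in the time window:

1. Window boundaries: 12/Dec/2024:14:14:00 to 12/Dec/2024:14:26:00
2. Filter for ERROR events within this window
3. Count matching events: 2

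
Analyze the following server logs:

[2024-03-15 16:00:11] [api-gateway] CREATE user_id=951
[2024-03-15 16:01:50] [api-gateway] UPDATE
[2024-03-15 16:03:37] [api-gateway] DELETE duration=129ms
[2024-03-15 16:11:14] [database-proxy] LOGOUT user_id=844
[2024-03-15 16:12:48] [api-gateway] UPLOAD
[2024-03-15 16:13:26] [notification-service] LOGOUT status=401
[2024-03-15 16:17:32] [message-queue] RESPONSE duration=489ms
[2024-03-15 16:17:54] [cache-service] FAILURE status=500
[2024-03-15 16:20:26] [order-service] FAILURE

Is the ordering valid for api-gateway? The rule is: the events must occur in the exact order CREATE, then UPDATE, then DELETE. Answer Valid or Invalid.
Valid

To validate ordering:

1. Required order: CREATE → UPDATE → DELETE
2. Rule: the events must occur in the exact order CREATE, then UPDATE, then DELETE
3. Check actual order of events for api-gateway
4. Result: Valid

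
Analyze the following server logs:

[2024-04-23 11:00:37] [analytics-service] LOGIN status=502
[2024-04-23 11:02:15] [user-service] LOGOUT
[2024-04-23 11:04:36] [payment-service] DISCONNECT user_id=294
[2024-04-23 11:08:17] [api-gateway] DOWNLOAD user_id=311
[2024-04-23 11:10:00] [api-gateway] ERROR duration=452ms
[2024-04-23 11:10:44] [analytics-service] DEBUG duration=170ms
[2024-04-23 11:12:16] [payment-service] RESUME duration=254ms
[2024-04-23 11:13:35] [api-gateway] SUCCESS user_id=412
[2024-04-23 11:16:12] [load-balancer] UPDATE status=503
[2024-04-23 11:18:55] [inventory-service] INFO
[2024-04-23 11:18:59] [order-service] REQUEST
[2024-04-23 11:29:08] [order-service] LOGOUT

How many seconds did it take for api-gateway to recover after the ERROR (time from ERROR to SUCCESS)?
215

To calculate recovery time:

1. Find ERROR event for api-gateway: 2024-04-23 11:10:00
2. Find next SUCCESS event for api-gateway: 2024-04-23 11:13:35
3. Recovery time: 2024-04-23 11:13:35 - 2024-04-23 11:10:00 = 215 seconds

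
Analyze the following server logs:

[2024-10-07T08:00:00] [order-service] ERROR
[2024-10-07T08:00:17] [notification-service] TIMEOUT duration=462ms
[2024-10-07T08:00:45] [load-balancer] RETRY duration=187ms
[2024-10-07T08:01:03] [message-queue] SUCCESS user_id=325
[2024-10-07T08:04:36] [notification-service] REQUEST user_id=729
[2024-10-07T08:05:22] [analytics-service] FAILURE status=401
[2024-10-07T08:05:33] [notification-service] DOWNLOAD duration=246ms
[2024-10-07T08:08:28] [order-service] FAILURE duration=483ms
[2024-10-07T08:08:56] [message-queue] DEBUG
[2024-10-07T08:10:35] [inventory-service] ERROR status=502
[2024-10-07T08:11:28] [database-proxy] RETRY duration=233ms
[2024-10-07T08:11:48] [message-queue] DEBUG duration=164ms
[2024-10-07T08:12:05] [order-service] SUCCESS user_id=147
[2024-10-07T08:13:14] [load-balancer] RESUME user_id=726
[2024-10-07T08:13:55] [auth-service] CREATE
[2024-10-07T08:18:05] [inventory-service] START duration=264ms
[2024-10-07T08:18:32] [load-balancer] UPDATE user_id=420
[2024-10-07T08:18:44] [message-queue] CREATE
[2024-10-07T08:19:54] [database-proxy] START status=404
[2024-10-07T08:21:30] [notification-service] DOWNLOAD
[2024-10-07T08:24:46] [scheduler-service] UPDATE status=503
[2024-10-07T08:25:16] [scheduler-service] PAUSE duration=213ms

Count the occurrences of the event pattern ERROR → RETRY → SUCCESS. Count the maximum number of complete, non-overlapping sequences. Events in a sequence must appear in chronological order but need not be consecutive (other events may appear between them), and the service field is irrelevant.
2

To count sequences:

1. Look for pattern: ERROR → RETRY → SUCCESS
2. Greedily scan the log in chronological order, matching each sequence element in turn (ignoring service)
3. Each time the full pattern completes, increment the count and restart matching from the next event
4. Complete non-overlapping sequences found: 2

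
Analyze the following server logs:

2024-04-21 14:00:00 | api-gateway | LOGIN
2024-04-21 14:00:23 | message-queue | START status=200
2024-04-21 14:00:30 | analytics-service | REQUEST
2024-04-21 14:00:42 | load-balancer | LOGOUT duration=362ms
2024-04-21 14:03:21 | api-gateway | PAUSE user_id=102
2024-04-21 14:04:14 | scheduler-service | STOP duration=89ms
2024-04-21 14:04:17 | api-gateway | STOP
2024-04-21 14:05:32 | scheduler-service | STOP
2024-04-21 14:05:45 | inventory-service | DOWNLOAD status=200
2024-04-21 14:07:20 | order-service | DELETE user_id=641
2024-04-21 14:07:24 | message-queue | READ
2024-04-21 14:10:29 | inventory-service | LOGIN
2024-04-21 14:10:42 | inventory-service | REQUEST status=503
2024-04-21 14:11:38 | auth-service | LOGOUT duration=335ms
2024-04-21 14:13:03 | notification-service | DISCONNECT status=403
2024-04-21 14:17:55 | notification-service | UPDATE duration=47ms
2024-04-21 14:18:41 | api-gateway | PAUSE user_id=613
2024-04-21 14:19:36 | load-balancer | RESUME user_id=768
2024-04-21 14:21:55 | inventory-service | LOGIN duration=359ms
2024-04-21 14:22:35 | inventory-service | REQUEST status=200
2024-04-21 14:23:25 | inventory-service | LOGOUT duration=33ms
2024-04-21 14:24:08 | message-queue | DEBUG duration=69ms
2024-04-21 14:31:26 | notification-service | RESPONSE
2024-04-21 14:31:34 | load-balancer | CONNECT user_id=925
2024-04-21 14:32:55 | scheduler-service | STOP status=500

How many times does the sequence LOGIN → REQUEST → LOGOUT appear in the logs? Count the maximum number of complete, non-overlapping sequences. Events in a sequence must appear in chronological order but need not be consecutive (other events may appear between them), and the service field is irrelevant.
3

To count sequences:

1. Look for pattern: LOGIN → REQUEST → LOGOUT
2. Greedily scan the log in chronological order, matching each sequence element in turn (ignoring service)
3. Each time the full pattern completes, increment the count and restart matching from the next event
4. Complete non-overlapping sequences found: 3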